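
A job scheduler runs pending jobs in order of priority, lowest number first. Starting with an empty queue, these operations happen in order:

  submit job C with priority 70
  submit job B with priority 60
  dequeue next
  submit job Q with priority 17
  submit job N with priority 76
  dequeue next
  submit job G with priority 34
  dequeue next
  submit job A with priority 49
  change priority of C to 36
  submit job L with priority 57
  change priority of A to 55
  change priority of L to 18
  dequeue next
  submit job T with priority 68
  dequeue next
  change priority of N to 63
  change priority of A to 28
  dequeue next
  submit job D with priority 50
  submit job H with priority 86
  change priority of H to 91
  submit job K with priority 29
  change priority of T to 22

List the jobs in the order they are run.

add C (priority 70) → {C:70}
add B (priority 60) → {B:60, C:70}
dequeue next → B; now {C:70}
add Q (priority 17) → {Q:17, C:70}
add N (priority 76) → {Q:17, C:70, N:76}
dequeue next → Q; now {C:70, N:76}
add G (priority 34) → {G:34, C:70, N:76}
dequeue next → G; now {C:70, N:76}
add A (priority 49) → {A:49, C:70, N:76}
update C to priority 36 → {C:36, A:49, N:76}
add L (priority 57) → {C:36, A:49, L:57, N:76}
update A to priority 55 → {C:36, A:55, L:57, N:76}
update L to priority 18 → {L:18, C:36, A:55, N:76}
dequeue next → L; now {C:36, A:55, N:76}
add T (priority 68) → {C:36, A:55, T:68, N:76}
dequeue next → C; now {A:55, T:68, N:76}
update N to priority 63 → {A:55, N:63, T:68}
update A to priority 28 → {A:28, N:63, T:68}
dequeue next → A; now {N:63, T:68}
add D (priority 50) → {D:50, N:63, T:68}
add H (priority 86) → {D:50, N:63, T:68, H:86}
update H to priority 91 → {D:50, N:63, T:68, H:91}
add K (priority 29) → {K:29, D:50, N:63, T:68, H:91}
update T to priority 22 → {T:22, K:29, D:50, N:63, H:91}

B, Q, G, L, C, A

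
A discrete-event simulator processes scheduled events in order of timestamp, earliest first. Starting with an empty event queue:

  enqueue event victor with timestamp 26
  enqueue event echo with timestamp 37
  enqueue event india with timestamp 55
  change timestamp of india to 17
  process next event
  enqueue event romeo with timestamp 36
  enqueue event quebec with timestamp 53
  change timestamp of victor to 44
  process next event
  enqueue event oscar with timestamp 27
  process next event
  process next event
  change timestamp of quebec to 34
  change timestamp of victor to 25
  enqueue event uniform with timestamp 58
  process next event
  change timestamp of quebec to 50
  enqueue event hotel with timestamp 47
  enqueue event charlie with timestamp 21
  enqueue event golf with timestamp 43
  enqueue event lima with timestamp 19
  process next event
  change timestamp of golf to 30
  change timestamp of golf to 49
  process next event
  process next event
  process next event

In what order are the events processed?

[india, romeo, oscar, echo, victor, lima, charlie, hotel, golf]

add victor (timestamp 26) → {victor:26}
add echo (timestamp 37) → {victor:26, echo:37}
add india (timestamp 55) → {victor:26, echo:37, india:55}
update india to timestamp 17 → {india:17, victor:26, echo:37}
process next event → india; now {victor:26, echo:37}
add romeo (timestamp 36) → {victor:26, romeo:36, echo:37}
add quebec (timestamp 53) → {victor:26, romeo:36, echo:37, quebec:53}
update victor to timestamp 44 → {romeo:36, echo:37, victor:44, quebec:53}
process next event → romeo; now {echo:37, victor:44, quebec:53}
add oscar (timestamp 27) → {oscar:27, echo:37, victor:44, quebec:53}
process next event → oscar; now {echo:37, victor:44, quebec:53}
process next event → echo; now {victor:44, quebec:53}
update quebec to timestamp 34 → {quebec:34, victor:44}
update victor to timestamp 25 → {victor:25, quebec:34}
add uniform (timestamp 58) → {victor:25, quebec:34, uniform:58}
process next event → victor; now {quebec:34, uniform:58}
update quebec to timestamp 50 → {quebec:50, uniform:58}
add hotel (timestamp 47) → {hotel:47, quebec:50, uniform:58}
add charlie (timestamp 21) → {charlie:21, hotel:47, quebec:50, uniform:58}
add golf (timestamp 43) → {charlie:21, golf:43, hotel:47, quebec:50, uniform:58}
add lima (timestamp 19) → {lima:19, charlie:21, golf:43, hotel:47, quebec:50, uniform:58}
process next event → lima; now {charlie:21, golf:43, hotel:47, quebec:50, uniform:58}
update golf to timestamp 30 → {charlie:21, golf:30, hotel:47, quebec:50, uniform:58}
update golf to timestamp 49 → {charlie:21, hotel:47, golf:49, quebec:50, uniform:58}
process next event → charlie; now {hotel:47, golf:49, quebec:50, uniform:58}
process next event → hotel; now {golf:49, quebec:50, uniform:58}
process next event → golf; now {quebec:50, uniform:58}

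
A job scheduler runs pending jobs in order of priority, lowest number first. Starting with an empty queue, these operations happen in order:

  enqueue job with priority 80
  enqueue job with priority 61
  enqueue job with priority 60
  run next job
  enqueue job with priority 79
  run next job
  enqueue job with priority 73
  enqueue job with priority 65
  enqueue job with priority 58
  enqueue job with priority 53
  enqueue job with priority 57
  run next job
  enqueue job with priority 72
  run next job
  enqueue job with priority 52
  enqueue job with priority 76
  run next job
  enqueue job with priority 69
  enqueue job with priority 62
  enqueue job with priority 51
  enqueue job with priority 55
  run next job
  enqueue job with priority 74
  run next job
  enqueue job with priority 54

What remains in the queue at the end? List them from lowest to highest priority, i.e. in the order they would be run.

[54, 58, 62, 65, 69, 72, 73, 74, 76, 79, 80]

insert 80 → {80}
insert 61 → {61, 80}
insert 60 → {60, 61, 80}
run next job → 60; now {61, 80}
insert 79 → {61, 79, 80}
run next job → 61; now {79, 80}
insert 73 → {73, 79, 80}
insert 65 → {65, 73, 79, 80}
insert 58 → {58, 65, 73, 79, 80}
insert 53 → {53, 58, 65, 73, 79, 80}
insert 57 → {53, 57, 58, 65, 73, 79, 80}
run next job → 53; now {57, 58, 65, 73, 79, 80}
insert 72 → {57, 58, 65, 72, 73, 79, 80}
run next job → 57; now {58, 65, 72, 73, 79, 80}
insert 52 → {52, 58, 65, 72, 73, 79, 80}
insert 76 → {52, 58, 65, 72, 73, 76, 79, 80}
run next job → 52; now {58, 65, 72, 73, 76, 79, 80}
insert 69 → {58, 65, 69, 72, 73, 76, 79, 80}
insert 62 → {58, 62, 65, 69, 72, 73, 76, 79, 80}
insert 51 → {51, 58, 62, 65, 69, 72, 73, 76, 79, 80}
insert 55 → {51, 55, 58, 62, 65, 69, 72, 73, 76, 79, 80}
run next job → 51; now {55, 58, 62, 65, 69, 72, 73, 76, 79, 80}
insert 74 → {55, 58, 62, 65, 69, 72, 73, 74, 76, 79, 80}
run next job → 55; now {58, 62, 65, 69, 72, 73, 74, 76, 79, 80}
insert 54 → {54, 58, 62, 65, 69, 72, 73, 74, 76, 79, 80}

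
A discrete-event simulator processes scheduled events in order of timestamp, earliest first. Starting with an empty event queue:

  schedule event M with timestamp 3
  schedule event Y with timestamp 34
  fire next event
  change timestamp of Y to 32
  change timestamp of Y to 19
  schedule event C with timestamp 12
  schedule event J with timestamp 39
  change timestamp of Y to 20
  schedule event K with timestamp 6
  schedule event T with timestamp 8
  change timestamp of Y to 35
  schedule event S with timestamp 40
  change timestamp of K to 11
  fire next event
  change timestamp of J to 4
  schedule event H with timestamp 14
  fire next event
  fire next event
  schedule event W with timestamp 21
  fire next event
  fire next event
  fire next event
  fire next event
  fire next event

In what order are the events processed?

add M (timestamp 3) → {M:3}
add Y (timestamp 34) → {M:3, Y:34}
fire next event → M; now {Y:34}
update Y to timestamp 32 → {Y:32}
update Y to timestamp 19 → {Y:19}
add C (timestamp 12) → {C:12, Y:19}
add J (timestamp 39) → {C:12, Y:19, J:39}
update Y to timestamp 20 → {C:12, Y:20, J:39}
add K (timestamp 6) → {K:6, C:12, Y:20, J:39}
add T (timestamp 8) → {K:6, T:8, C:12, Y:20, J:39}
update Y to timestamp 35 → {K:6, T:8, C:12, Y:35, J:39}
add S (timestamp 40) → {K:6, T:8, C:12, Y:35, J:39, S:40}
update K to timestamp 11 → {T:8, K:11, C:12, Y:35, J:39, S:40}
fire next event → T; now {K:11, C:12, Y:35, J:39, S:40}
update J to timestamp 4 → {J:4, K:11, C:12, Y:35, S:40}
add H (timestamp 14) → {J:4, K:11, C:12, H:14, Y:35, S:40}
fire next event → J; now {K:11, C:12, H:14, Y:35, S:40}
fire next event → K; now {C:12, H:14, Y:35, S:40}
add W (timestamp 21) → {C:12, H:14, W:21, Y:35, S:40}
fire next event → C; now {H:14, W:21, Y:35, S:40}
fire next event → H; now {W:21, Y:35, S:40}
fire next event → W; now {Y:35, S:40}
fire next event → Y; now {S:40}
fire next event → S; now {}

M, T, J, K, C, H, W, Y, S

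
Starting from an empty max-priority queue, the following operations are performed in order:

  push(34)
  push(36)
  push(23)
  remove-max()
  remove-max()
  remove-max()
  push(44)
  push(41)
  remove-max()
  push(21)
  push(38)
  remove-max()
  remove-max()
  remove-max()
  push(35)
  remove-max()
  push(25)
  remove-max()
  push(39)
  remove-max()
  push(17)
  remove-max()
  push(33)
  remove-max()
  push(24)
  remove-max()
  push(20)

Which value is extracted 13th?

insert 34 → {34}
insert 36 → {36, 34}
insert 23 → {36, 34, 23}
remove-max → 36; now {34, 23}
remove-max → 34; now {23}
remove-max → 23; now {}
insert 44 → {44}
insert 41 → {44, 41}
remove-max → 44; now {41}
insert 21 → {41, 21}
insert 38 → {41, 38, 21}
remove-max → 41; now {38, 21}
remove-max → 38; now {21}
remove-max → 21; now {}
insert 35 → {35}
remove-max → 35; now {}
insert 25 → {25}
remove-max → 25; now {}
insert 39 → {39}
remove-max → 39; now {}
insert 17 → {17}
remove-max → 17; now {}
insert 33 → {33}
remove-max → 33; now {}
insert 24 → {24}
remove-max → 24; now {}
insert 20 → {20}

24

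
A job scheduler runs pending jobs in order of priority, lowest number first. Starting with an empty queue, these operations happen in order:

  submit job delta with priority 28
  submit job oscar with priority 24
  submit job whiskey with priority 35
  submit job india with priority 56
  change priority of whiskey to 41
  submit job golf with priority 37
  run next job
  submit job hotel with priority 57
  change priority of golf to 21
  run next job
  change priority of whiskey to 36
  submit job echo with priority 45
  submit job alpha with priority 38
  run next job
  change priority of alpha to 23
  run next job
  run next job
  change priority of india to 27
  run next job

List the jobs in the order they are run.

oscar, golf, delta, alpha, whiskey, india

add delta (priority 28) → {delta:28}
add oscar (priority 24) → {oscar:24, delta:28}
add whiskey (priority 35) → {oscar:24, delta:28, whiskey:35}
add india (priority 56) → {oscar:24, delta:28, whiskey:35, india:56}
update whiskey to priority 41 → {oscar:24, delta:28, whiskey:41, india:56}
add golf (priority 37) → {oscar:24, delta:28, golf:37, whiskey:41, india:56}
run next job → oscar; now {delta:28, golf:37, whiskey:41, india:56}
add hotel (priority 57) → {delta:28, golf:37, whiskey:41, india:56, hotel:57}
update golf to priority 21 → {golf:21, delta:28, whiskey:41, india:56, hotel:57}
run next job → golf; now {delta:28, whiskey:41, india:56, hotel:57}
update whiskey to priority 36 → {delta:28, whiskey:36, india:56, hotel:57}
add echo (priority 45) → {delta:28, whiskey:36, echo:45, india:56, hotel:57}
add alpha (priority 38) → {delta:28, whiskey:36, alpha:38, echo:45, india:56, hotel:57}
run next job → delta; now {whiskey:36, alpha:38, echo:45, india:56, hotel:57}
update alpha to priority 23 → {alpha:23, whiskey:36, echo:45, india:56, hotel:57}
run next job → alpha; now {whiskey:36, echo:45, india:56, hotel:57}
run next job → whiskey; now {echo:45, india:56, hotel:57}
update india to priority 27 → {india:27, echo:45, hotel:57}
run next job → india; now {echo:45, hotel:57}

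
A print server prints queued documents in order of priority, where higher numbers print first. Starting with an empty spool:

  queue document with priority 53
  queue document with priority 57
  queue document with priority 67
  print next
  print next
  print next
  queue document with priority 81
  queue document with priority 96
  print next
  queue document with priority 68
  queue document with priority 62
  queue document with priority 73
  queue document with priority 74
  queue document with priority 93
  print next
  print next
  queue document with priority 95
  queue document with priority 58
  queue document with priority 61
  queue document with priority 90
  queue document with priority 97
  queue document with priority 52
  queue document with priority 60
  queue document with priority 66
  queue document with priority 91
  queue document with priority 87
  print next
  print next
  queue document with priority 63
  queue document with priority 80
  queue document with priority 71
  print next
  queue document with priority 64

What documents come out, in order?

67, 57, 53, 96, 93, 81, 97, 95, 91

insert 53 → {53}
insert 57 → {57, 53}
insert 67 → {67, 57, 53}
print next → 67; now {57, 53}
print next → 57; now {53}
print next → 53; now {}
insert 81 → {81}
insert 96 → {96, 81}
print next → 96; now {81}
insert 68 → {81, 68}
insert 62 → {81, 68, 62}
insert 73 → {81, 73, 68, 62}
insert 74 → {81, 74, 73, 68, 62}
insert 93 → {93, 81, 74, 73, 68, 62}
print next → 93; now {81, 74, 73, 68, 62}
print next → 81; now {74, 73, 68, 62}
insert 95 → {95, 74, 73, 68, 62}
insert 58 → {95, 74, 73, 68, 62, 58}
insert 61 → {95, 74, 73, 68, 62, 61, 58}
insert 90 → {95, 90, 74, 73, 68, 62, 61, 58}
insert 97 → {97, 95, 90, 74, 73, 68, 62, 61, 58}
insert 52 → {97, 95, 90, 74, 73, 68, 62, 61, 58, 52}
insert 60 → {97, 95, 90, 74, 73, 68, 62, 61, 60, 58, 52}
insert 66 → {97, 95, 90, 74, 73, 68, 66, 62, 61, 60, 58, 52}
insert 91 → {97, 95, 91, 90, 74, 73, 68, 66, 62, 61, 60, 58, 52}
insert 87 → {97, 95, 91, 90, 87, 74, 73, 68, 66, 62, 61, 60, 58, 52}
print next → 97; now {95, 91, 90, 87, 74, 73, 68, 66, 62, 61, 60, 58, 52}
print next → 95; now {91, 90, 87, 74, 73, 68, 66, 62, 61, 60, 58, 52}
insert 63 → {91, 90, 87, 74, 73, 68, 66, 63, 62, 61, 60, 58, 52}
insert 80 → {91, 90, 87, 80, 74, 73, 68, 66, 63, 62, 61, 60, 58, 52}
insert 71 → {91, 90, 87, 80, 74, 73, 71, 68, 66, 63, 62, 61, 60, 58, 52}
print next → 91; now {90, 87, 80, 74, 73, 71, 68, 66, 63, 62, 61, 60, 58, 52}
insert 64 → {90, 87, 80, 74, 73, 71, 68, 66, 64, 63, 62, 61, 60, 58, 52}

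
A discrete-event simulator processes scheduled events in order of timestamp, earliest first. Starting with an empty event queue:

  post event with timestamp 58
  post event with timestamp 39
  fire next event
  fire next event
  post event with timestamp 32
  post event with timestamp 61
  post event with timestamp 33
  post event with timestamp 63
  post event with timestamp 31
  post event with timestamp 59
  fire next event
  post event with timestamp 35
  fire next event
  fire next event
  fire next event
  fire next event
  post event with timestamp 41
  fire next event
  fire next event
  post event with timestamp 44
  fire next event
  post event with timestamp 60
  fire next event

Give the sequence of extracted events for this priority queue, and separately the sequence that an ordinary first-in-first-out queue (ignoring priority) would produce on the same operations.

insert 58 → {58}
insert 39 → {39, 58}
fire next event → 39; now {58}
fire next event → 58; now {}
insert 32 → {32}
insert 61 → {32, 61}
insert 33 → {32, 33, 61}
insert 63 → {32, 33, 61, 63}
insert 31 → {31, 32, 33, 61, 63}
insert 59 → {31, 32, 33, 59, 61, 63}
fire next event → 31; now {32, 33, 59, 61, 63}
insert 35 → {32, 33, 35, 59, 61, 63}
fire next event → 32; now {33, 35, 59, 61, 63}
fire next event → 33; now {35, 59, 61, 63}
fire next event → 35; now {59, 61, 63}
fire next event → 59; now {61, 63}
insert 41 → {41, 61, 63}
fire next event → 41; now {61, 63}
fire next event → 61; now {63}
insert 44 → {44, 63}
fire next event → 44; now {63}
insert 60 → {60, 63}
fire next event → 60; now {63}

priority queue: [39, 58, 31, 32, 33, 35, 59, 41, 61, 44, 60]; FIFO queue: [58, 39, 32, 61, 33, 63, 31, 59, 35, 41, 44]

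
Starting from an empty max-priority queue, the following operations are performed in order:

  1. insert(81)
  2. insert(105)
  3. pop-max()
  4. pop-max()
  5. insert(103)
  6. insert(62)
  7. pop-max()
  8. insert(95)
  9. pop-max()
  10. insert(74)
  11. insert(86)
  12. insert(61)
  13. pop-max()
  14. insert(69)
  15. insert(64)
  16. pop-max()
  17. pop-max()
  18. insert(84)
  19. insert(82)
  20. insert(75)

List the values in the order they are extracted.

105, 81, 103, 95, 86, 74, 69

insert 81 → {81}
insert 105 → {105, 81}
pop-max → 105; now {81}
pop-max → 81; now {}
insert 103 → {103}
insert 62 → {103, 62}
pop-max → 103; now {62}
insert 95 → {95, 62}
pop-max → 95; now {62}
insert 74 → {74, 62}
insert 86 → {86, 74, 62}
insert 61 → {86, 74, 62, 61}
pop-max → 86; now {74, 62, 61}
insert 69 → {74, 69, 62, 61}
insert 64 → {74, 69, 64, 62, 61}
pop-max → 74; now {69, 64, 62, 61}
pop-max → 69; now {64, 62, 61}
insert 84 → {84, 64, 62, 61}
insert 82 → {84, 82, 64, 62, 61}
insert 75 → {84, 82, 75, 64, 62, 61}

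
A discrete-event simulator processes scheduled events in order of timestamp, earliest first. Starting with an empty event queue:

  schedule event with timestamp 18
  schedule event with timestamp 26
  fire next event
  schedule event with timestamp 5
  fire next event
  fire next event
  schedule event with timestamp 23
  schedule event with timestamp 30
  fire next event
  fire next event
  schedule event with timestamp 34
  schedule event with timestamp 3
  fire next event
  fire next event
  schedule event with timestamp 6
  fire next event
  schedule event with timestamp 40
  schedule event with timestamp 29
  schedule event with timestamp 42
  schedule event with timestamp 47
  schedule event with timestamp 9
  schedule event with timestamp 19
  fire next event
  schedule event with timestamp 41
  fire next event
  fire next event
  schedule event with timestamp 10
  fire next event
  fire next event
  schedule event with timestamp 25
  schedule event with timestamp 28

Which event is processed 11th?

insert 18 → {18}
insert 26 → {18, 26}
fire next event → 18; now {26}
insert 5 → {5, 26}
fire next event → 5; now {26}
fire next event → 26; now {}
insert 23 → {23}
insert 30 → {23, 30}
fire next event → 23; now {30}
fire next event → 30; now {}
insert 34 → {34}
insert 3 → {3, 34}
fire next event → 3; now {34}
fire next event → 34; now {}
insert 6 → {6}
fire next event → 6; now {}
insert 40 → {40}
insert 29 → {29, 40}
insert 42 → {29, 40, 42}
insert 47 → {29, 40, 42, 47}
insert 9 → {9, 29, 40, 42, 47}
insert 19 → {9, 19, 29, 40, 42, 47}
fire next event → 9; now {19, 29, 40, 42, 47}
insert 41 → {19, 29, 40, 41, 42, 47}
fire next event → 19; now {29, 40, 41, 42, 47}
fire next event → 29; now {40, 41, 42, 47}
insert 10 → {10, 40, 41, 42, 47}
fire next event → 10; now {40, 41, 42, 47}
fire next event → 40; now {41, 42, 47}
insert 25 → {25, 41, 42, 47}
insert 28 → {25, 28, 41, 42, 47}

29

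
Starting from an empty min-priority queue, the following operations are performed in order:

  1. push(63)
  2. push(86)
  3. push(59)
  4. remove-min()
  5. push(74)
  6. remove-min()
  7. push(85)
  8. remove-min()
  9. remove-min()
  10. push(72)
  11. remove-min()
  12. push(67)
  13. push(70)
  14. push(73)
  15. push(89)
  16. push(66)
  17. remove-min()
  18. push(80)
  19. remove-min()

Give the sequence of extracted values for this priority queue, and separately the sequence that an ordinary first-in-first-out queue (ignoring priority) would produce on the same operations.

priority queue: 59, 63, 74, 85, 72, 66, 67; FIFO queue: 63, 86, 59, 74, 85, 72, 67

insert 63 → {63}
insert 86 → {63, 86}
insert 59 → {59, 63, 86}
remove-min → 59; now {63, 86}
insert 74 → {63, 74, 86}
remove-min → 63; now {74, 86}
insert 85 → {74, 85, 86}
remove-min → 74; now {85, 86}
remove-min → 85; now {86}
insert 72 → {72, 86}
remove-min → 72; now {86}
insert 67 → {67, 86}
insert 70 → {67, 70, 86}
insert 73 → {67, 70, 73, 86}
insert 89 → {67, 70, 73, 86, 89}
insert 66 → {66, 67, 70, 73, 86, 89}
remove-min → 66; now {67, 70, 73, 86, 89}
insert 80 → {67, 70, 73, 80, 86, 89}
remove-min → 67; now {70, 73, 80, 86, 89}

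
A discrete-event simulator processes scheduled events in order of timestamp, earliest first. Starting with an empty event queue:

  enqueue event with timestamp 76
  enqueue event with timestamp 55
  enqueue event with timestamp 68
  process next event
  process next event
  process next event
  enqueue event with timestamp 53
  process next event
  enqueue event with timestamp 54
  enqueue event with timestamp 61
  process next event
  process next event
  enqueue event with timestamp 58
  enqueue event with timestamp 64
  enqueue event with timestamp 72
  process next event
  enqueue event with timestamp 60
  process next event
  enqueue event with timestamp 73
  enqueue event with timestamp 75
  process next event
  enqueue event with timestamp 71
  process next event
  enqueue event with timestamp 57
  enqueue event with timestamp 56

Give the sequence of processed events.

insert 76 → {76}
insert 55 → {55, 76}
insert 68 → {55, 68, 76}
process next event → 55; now {68, 76}
process next event → 68; now {76}
process next event → 76; now {}
insert 53 → {53}
process next event → 53; now {}
insert 54 → {54}
insert 61 → {54, 61}
process next event → 54; now {61}
process next event → 61; now {}
insert 58 → {58}
insert 64 → {58, 64}
insert 72 → {58, 64, 72}
process next event → 58; now {64, 72}
insert 60 → {60, 64, 72}
process next event → 60; now {64, 72}
insert 73 → {64, 72, 73}
insert 75 → {64, 72, 73, 75}
process next event → 64; now {72, 73, 75}
insert 71 → {71, 72, 73, 75}
process next event → 71; now {72, 73, 75}
insert 57 → {57, 72, 73, 75}
insert 56 → {56, 57, 72, 73, 75}

55, 68, 76, 53, 54, 61, 58, 60, 64, 71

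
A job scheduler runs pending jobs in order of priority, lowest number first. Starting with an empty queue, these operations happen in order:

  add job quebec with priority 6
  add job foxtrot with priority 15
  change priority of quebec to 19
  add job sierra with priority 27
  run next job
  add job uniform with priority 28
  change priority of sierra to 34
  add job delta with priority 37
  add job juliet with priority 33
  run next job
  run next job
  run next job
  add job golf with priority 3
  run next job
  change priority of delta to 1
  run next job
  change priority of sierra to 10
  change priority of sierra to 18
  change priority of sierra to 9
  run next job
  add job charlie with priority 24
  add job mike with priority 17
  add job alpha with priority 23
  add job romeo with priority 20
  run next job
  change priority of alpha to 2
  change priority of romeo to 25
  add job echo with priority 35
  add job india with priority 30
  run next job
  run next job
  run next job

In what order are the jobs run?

foxtrot, quebec, uniform, juliet, golf, delta, sierra, mike, alpha, charlie, romeo

add quebec (priority 6) → {quebec:6}
add foxtrot (priority 15) → {quebec:6, foxtrot:15}
update quebec to priority 19 → {foxtrot:15, quebec:19}
add sierra (priority 27) → {foxtrot:15, quebec:19, sierra:27}
run next job → foxtrot; now {quebec:19, sierra:27}
add uniform (priority 28) → {quebec:19, sierra:27, uniform:28}
update sierra to priority 34 → {quebec:19, uniform:28, sierra:34}
add delta (priority 37) → {quebec:19, uniform:28, sierra:34, delta:37}
add juliet (priority 33) → {quebec:19, uniform:28, juliet:33, sierra:34, delta:37}
run next job → quebec; now {uniform:28, juliet:33, sierra:34, delta:37}
run next job → uniform; now {juliet:33, sierra:34, delta:37}
run next job → juliet; now {sierra:34, delta:37}
add golf (priority 3) → {golf:3, sierra:34, delta:37}
run next job → golf; now {sierra:34, delta:37}
update delta to priority 1 → {delta:1, sierra:34}
run next job → delta; now {sierra:34}
update sierra to priority 10 → {sierra:10}
update sierra to priority 18 → {sierra:18}
update sierra to priority 9 → {sierra:9}
run next job → sierra; now {}
add charlie (priority 24) → {charlie:24}
add mike (priority 17) → {mike:17, charlie:24}
add alpha (priority 23) → {mike:17, alpha:23, charlie:24}
add romeo (priority 20) → {mike:17, romeo:20, alpha:23, charlie:24}
run next job → mike; now {romeo:20, alpha:23, charlie:24}
update alpha to priority 2 → {alpha:2, romeo:20, charlie:24}
update romeo to priority 25 → {alpha:2, charlie:24, romeo:25}
add echo (priority 35) → {alpha:2, charlie:24, romeo:25, echo:35}
add india (priority 30) → {alpha:2, charlie:24, romeo:25, india:30, echo:35}
run next job → alpha; now {charlie:24, romeo:25, india:30, echo:35}
run next job → charlie; now {romeo:25, india:30, echo:35}
run next job → romeo; now {india:30, echo:35}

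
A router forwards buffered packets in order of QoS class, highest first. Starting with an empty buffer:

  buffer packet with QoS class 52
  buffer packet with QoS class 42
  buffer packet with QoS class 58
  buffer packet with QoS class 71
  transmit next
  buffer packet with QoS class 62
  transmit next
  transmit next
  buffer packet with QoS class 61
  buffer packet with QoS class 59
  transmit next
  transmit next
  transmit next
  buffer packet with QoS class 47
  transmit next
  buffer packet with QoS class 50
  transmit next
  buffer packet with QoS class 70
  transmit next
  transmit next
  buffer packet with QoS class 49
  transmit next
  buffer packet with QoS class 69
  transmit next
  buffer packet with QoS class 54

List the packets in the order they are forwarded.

insert 52 → {52}
insert 42 → {52, 42}
insert 58 → {58, 52, 42}
insert 71 → {71, 58, 52, 42}
transmit next → 71; now {58, 52, 42}
insert 62 → {62, 58, 52, 42}
transmit next → 62; now {58, 52, 42}
transmit next → 58; now {52, 42}
insert 61 → {61, 52, 42}
insert 59 → {61, 59, 52, 42}
transmit next → 61; now {59, 52, 42}
transmit next → 59; now {52, 42}
transmit next → 52; now {42}
insert 47 → {47, 42}
transmit next → 47; now {42}
insert 50 → {50, 42}
transmit next → 50; now {42}
insert 70 → {70, 42}
transmit next → 70; now {42}
transmit next → 42; now {}
insert 49 → {49}
transmit next → 49; now {}
insert 69 → {69}
transmit next → 69; now {}
insert 54 → {54}

71 → 62 → 58 → 61 → 59 → 52 → 47 → 50 → 70 → 42 → 49 → 69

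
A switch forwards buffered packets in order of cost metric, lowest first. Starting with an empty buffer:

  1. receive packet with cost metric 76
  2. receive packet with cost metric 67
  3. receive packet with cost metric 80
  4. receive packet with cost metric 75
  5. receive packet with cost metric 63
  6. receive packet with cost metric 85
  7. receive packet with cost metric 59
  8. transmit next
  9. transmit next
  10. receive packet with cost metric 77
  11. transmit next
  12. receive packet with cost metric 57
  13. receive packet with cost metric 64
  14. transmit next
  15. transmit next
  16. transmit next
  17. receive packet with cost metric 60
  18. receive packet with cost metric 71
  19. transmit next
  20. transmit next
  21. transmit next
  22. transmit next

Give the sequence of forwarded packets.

insert 76 → {76}
insert 67 → {67, 76}
insert 80 → {67, 76, 80}
insert 75 → {67, 75, 76, 80}
insert 63 → {63, 67, 75, 76, 80}
insert 85 → {63, 67, 75, 76, 80, 85}
insert 59 → {59, 63, 67, 75, 76, 80, 85}
transmit next → 59; now {63, 67, 75, 76, 80, 85}
transmit next → 63; now {67, 75, 76, 80, 85}
insert 77 → {67, 75, 76, 77, 80, 85}
transmit next → 67; now {75, 76, 77, 80, 85}
insert 57 → {57, 75, 76, 77, 80, 85}
insert 64 → {57, 64, 75, 76, 77, 80, 85}
transmit next → 57; now {64, 75, 76, 77, 80, 85}
transmit next → 64; now {75, 76, 77, 80, 85}
transmit next → 75; now {76, 77, 80, 85}
insert 60 → {60, 76, 77, 80, 85}
insert 71 → {60, 71, 76, 77, 80, 85}
transmit next → 60; now {71, 76, 77, 80, 85}
transmit next → 71; now {76, 77, 80, 85}
transmit next → 76; now {77, 80, 85}
transmit next → 77; now {80, 85}

59, 63, 67, 57, 64, 75, 60, 71, 76, 77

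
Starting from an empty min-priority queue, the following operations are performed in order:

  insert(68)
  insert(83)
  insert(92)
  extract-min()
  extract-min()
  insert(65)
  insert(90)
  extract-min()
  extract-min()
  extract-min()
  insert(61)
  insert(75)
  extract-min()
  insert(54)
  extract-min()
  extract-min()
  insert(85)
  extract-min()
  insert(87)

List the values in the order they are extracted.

insert 68 → {68}
insert 83 → {68, 83}
insert 92 → {68, 83, 92}
extract-min → 68; now {83, 92}
extract-min → 83; now {92}
insert 65 → {65, 92}
insert 90 → {65, 90, 92}
extract-min → 65; now {90, 92}
extract-min → 90; now {92}
extract-min → 92; now {}
insert 61 → {61}
insert 75 → {61, 75}
extract-min → 61; now {75}
insert 54 → {54, 75}
extract-min → 54; now {75}
extract-min → 75; now {}
insert 85 → {85}
extract-min → 85; now {}
insert 87 → {87}

68 → 83 → 65 → 90 → 92 → 61 → 54 → 75 → 85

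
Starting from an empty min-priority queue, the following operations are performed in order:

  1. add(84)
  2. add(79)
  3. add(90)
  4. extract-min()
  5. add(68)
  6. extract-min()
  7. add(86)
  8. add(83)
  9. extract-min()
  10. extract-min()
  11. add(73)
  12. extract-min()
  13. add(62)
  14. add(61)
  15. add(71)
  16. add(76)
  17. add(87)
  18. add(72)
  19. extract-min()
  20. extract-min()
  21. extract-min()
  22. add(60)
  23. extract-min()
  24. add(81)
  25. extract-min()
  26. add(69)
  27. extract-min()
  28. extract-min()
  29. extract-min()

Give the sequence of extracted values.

79 → 68 → 83 → 84 → 73 → 61 → 62 → 71 → 60 → 72 → 69 → 76 → 81

insert 84 → {84}
insert 79 → {79, 84}
insert 90 → {79, 84, 90}
extract-min → 79; now {84, 90}
insert 68 → {68, 84, 90}
extract-min → 68; now {84, 90}
insert 86 → {84, 86, 90}
insert 83 → {83, 84, 86, 90}
extract-min → 83; now {84, 86, 90}
extract-min → 84; now {86, 90}
insert 73 → {73, 86, 90}
extract-min → 73; now {86, 90}
insert 62 → {62, 86, 90}
insert 61 → {61, 62, 86, 90}
insert 71 → {61, 62, 71, 86, 90}
insert 76 → {61, 62, 71, 76, 86, 90}
insert 87 → {61, 62, 71, 76, 86, 87, 90}
insert 72 → {61, 62, 71, 72, 76, 86, 87, 90}
extract-min → 61; now {62, 71, 72, 76, 86, 87, 90}
extract-min → 62; now {71, 72, 76, 86, 87, 90}
extract-min → 71; now {72, 76, 86, 87, 90}
insert 60 → {60, 72, 76, 86, 87, 90}
extract-min → 60; now {72, 76, 86, 87, 90}
insert 81 → {72, 76, 81, 86, 87, 90}
extract-min → 72; now {76, 81, 86, 87, 90}
insert 69 → {69, 76, 81, 86, 87, 90}
extract-min → 69; now {76, 81, 86, 87, 90}
extract-min → 76; now {81, 86, 87, 90}
extract-min → 81; now {86, 87, 90}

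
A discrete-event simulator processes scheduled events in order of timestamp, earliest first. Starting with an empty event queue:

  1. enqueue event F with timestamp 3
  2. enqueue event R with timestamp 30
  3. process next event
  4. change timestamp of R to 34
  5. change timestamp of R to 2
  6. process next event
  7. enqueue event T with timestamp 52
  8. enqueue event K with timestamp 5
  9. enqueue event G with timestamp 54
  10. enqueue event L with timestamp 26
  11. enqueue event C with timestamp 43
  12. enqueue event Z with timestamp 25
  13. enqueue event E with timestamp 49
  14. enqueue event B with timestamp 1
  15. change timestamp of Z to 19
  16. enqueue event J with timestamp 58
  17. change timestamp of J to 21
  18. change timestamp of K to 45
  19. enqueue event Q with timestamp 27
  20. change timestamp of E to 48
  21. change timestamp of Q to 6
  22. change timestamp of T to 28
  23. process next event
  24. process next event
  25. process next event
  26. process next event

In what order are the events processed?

F, R, B, Q, Z, J

add F (timestamp 3) → {F:3}
add R (timestamp 30) → {F:3, R:30}
process next event → F; now {R:30}
update R to timestamp 34 → {R:34}
update R to timestamp 2 → {R:2}
process next event → R; now {}
add T (timestamp 52) → {T:52}
add K (timestamp 5) → {K:5, T:52}
add G (timestamp 54) → {K:5, T:52, G:54}
add L (timestamp 26) → {K:5, L:26, T:52, G:54}
add C (timestamp 43) → {K:5, L:26, C:43, T:52, G:54}
add Z (timestamp 25) → {K:5, Z:25, L:26, C:43, T:52, G:54}
add E (timestamp 49) → {K:5, Z:25, L:26, C:43, E:49, T:52, G:54}
add B (timestamp 1) → {B:1, K:5, Z:25, L:26, C:43, E:49, T:52, G:54}
update Z to timestamp 19 → {B:1, K:5, Z:19, L:26, C:43, E:49, T:52, G:54}
add J (timestamp 58) → {B:1, K:5, Z:19, L:26, C:43, E:49, T:52, G:54, J:58}
update J to timestamp 21 → {B:1, K:5, Z:19, J:21, L:26, C:43, E:49, T:52, G:54}
update K to timestamp 45 → {B:1, Z:19, J:21, L:26, C:43, K:45, E:49, T:52, G:54}
add Q (timestamp 27) → {B:1, Z:19, J:21, L:26, Q:27, C:43, K:45, E:49, T:52, G:54}
update E to timestamp 48 → {B:1, Z:19, J:21, L:26, Q:27, C:43, K:45, E:48, T:52, G:54}
update Q to timestamp 6 → {B:1, Q:6, Z:19, J:21, L:26, C:43, K:45, E:48, T:52, G:54}
update T to timestamp 28 → {B:1, Q:6, Z:19, J:21, L:26, T:28, C:43, K:45, E:48, G:54}
process next event → B; now {Q:6, Z:19, J:21, L:26, T:28, C:43, K:45, E:48, G:54}
process next event → Q; now {Z:19, J:21, L:26, T:28, C:43, K:45, E:48, G:54}
process next event → Z; now {J:21, L:26, T:28, C:43, K:45, E:48, G:54}
process next event → J; now {L:26, T:28, C:43, K:45, E:48, G:54}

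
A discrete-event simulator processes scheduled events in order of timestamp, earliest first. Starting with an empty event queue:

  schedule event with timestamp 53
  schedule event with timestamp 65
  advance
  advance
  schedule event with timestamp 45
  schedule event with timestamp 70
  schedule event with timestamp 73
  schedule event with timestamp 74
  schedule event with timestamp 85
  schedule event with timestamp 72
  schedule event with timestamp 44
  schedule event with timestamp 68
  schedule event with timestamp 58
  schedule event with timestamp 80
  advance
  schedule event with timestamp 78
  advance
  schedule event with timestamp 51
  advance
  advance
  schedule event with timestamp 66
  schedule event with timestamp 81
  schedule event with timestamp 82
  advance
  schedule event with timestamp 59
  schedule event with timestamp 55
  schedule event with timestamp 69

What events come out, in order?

insert 53 → {53}
insert 65 → {53, 65}
advance → 53; now {65}
advance → 65; now {}
insert 45 → {45}
insert 70 → {45, 70}
insert 73 → {45, 70, 73}
insert 74 → {45, 70, 73, 74}
insert 85 → {45, 70, 73, 74, 85}
insert 72 → {45, 70, 72, 73, 74, 85}
insert 44 → {44, 45, 70, 72, 73, 74, 85}
insert 68 → {44, 45, 68, 70, 72, 73, 74, 85}
insert 58 → {44, 45, 58, 68, 70, 72, 73, 74, 85}
insert 80 → {44, 45, 58, 68, 70, 72, 73, 74, 80, 85}
advance → 44; now {45, 58, 68, 70, 72, 73, 74, 80, 85}
insert 78 → {45, 58, 68, 70, 72, 73, 74, 78, 80, 85}
advance → 45; now {58, 68, 70, 72, 73, 74, 78, 80, 85}
insert 51 → {51, 58, 68, 70, 72, 73, 74, 78, 80, 85}
advance → 51; now {58, 68, 70, 72, 73, 74, 78, 80, 85}
advance → 58; now {68, 70, 72, 73, 74, 78, 80, 85}
insert 66 → {66, 68, 70, 72, 73, 74, 78, 80, 85}
insert 81 → {66, 68, 70, 72, 73, 74, 78, 80, 81, 85}
insert 82 → {66, 68, 70, 72, 73, 74, 78, 80, 81, 82, 85}
advance → 66; now {68, 70, 72, 73, 74, 78, 80, 81, 82, 85}
insert 59 → {59, 68, 70, 72, 73, 74, 78, 80, 81, 82, 85}
insert 55 → {55, 59, 68, 70, 72, 73, 74, 78, 80, 81, 82, 85}
insert 69 → {55, 59, 68, 69, 70, 72, 73, 74, 78, 80, 81, 82, 85}

53, 65, 44, 45, 51, 58, 66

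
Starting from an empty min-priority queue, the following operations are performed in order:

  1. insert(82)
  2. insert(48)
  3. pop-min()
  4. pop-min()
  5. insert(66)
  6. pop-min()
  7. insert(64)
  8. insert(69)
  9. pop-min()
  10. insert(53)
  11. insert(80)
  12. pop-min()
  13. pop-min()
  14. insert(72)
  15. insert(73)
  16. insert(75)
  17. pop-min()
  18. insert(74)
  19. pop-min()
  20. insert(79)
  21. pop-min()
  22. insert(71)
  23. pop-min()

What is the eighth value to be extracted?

insert 82 → {82}
insert 48 → {48, 82}
pop-min → 48; now {82}
pop-min → 82; now {}
insert 66 → {66}
pop-min → 66; now {}
insert 64 → {64}
insert 69 → {64, 69}
pop-min → 64; now {69}
insert 53 → {53, 69}
insert 80 → {53, 69, 80}
pop-min → 53; now {69, 80}
pop-min → 69; now {80}
insert 72 → {72, 80}
insert 73 → {72, 73, 80}
insert 75 → {72, 73, 75, 80}
pop-min → 72; now {73, 75, 80}
insert 74 → {73, 74, 75, 80}
pop-min → 73; now {74, 75, 80}
insert 79 → {74, 75, 79, 80}
pop-min → 74; now {75, 79, 80}
insert 71 → {71, 75, 79, 80}
pop-min → 71; now {75, 79, 80}

73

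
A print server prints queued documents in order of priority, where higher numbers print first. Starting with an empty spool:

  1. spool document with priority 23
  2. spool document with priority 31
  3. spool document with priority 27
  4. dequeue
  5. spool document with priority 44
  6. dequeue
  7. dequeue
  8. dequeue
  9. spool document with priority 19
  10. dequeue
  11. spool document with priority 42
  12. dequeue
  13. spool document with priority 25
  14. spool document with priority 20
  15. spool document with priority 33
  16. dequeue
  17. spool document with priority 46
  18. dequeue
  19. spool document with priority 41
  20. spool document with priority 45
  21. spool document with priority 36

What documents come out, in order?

insert 23 → {23}
insert 31 → {31, 23}
insert 27 → {31, 27, 23}
dequeue → 31; now {27, 23}
insert 44 → {44, 27, 23}
dequeue → 44; now {27, 23}
dequeue → 27; now {23}
dequeue → 23; now {}
insert 19 → {19}
dequeue → 19; now {}
insert 42 → {42}
dequeue → 42; now {}
insert 25 → {25}
insert 20 → {25, 20}
insert 33 → {33, 25, 20}
dequeue → 33; now {25, 20}
insert 46 → {46, 25, 20}
dequeue → 46; now {25, 20}
insert 41 → {41, 25, 20}
insert 45 → {45, 41, 25, 20}
insert 36 → {45, 41, 36, 25, 20}

[31, 44, 27, 23, 19, 42, 33, 46]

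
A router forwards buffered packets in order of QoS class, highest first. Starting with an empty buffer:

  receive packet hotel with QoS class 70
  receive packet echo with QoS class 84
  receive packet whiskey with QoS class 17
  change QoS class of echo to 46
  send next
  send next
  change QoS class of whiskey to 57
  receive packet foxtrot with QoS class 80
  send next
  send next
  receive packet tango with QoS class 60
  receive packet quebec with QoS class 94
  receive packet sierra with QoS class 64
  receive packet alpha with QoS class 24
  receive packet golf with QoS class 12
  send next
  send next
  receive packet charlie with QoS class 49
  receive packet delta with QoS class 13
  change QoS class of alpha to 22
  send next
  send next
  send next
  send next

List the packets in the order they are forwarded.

[hotel, echo, foxtrot, whiskey, quebec, sierra, tango, charlie, alpha, delta]

add hotel (QoS class 70) → {hotel:70}
add echo (QoS class 84) → {echo:84, hotel:70}
add whiskey (QoS class 17) → {echo:84, hotel:70, whiskey:17}
update echo to QoS class 46 → {hotel:70, echo:46, whiskey:17}
send next → hotel; now {echo:46, whiskey:17}
send next → echo; now {whiskey:17}
update whiskey to QoS class 57 → {whiskey:57}
add foxtrot (QoS class 80) → {foxtrot:80, whiskey:57}
send next → foxtrot; now {whiskey:57}
send next → whiskey; now {}
add tango (QoS class 60) → {tango:60}
add quebec (QoS class 94) → {quebec:94, tango:60}
add sierra (QoS class 64) → {quebec:94, sierra:64, tango:60}
add alpha (QoS class 24) → {quebec:94, sierra:64, tango:60, alpha:24}
add golf (QoS class 12) → {quebec:94, sierra:64, tango:60, alpha:24, golf:12}
send next → quebec; now {sierra:64, tango:60, alpha:24, golf:12}
send next → sierra; now {tango:60, alpha:24, golf:12}
add charlie (QoS class 49) → {tango:60, charlie:49, alpha:24, golf:12}
add delta (QoS class 13) → {tango:60, charlie:49, alpha:24, delta:13, golf:12}
update alpha to QoS class 22 → {tango:60, charlie:49, alpha:22, delta:13, golf:12}
send next → tango; now {charlie:49, alpha:22, delta:13, golf:12}
send next → charlie; now {alpha:22, delta:13, golf:12}
send next → alpha; now {delta:13, golf:12}
send next → delta; now {golf:12}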